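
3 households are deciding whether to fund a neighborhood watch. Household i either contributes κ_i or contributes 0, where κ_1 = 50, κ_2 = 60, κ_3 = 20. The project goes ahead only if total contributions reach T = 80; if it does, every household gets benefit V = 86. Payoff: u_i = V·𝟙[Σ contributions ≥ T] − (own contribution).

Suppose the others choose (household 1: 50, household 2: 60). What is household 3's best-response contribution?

0

Others' total = 110 ≥ 80; contributing adds cost 20 for no extra benefit.
Best response: 0.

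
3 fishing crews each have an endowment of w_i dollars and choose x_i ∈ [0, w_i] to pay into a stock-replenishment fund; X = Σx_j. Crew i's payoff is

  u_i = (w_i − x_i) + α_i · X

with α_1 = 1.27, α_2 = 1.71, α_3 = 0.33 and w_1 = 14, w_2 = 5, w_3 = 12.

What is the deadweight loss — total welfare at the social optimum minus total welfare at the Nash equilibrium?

27.72

∂u_i/∂x_i = α_i − 1, so crew i contributes w_i if α_i > 1, else 0.
α_i > 1 for i ∈ {1, 2}; NE contributions (14, 5, 0), X = 19.
W^NE = Σw_i − X^NE + (Σα_i)·X^NE = 31 + 2.31·19 = 74.89.
Planner: ∂(Σu_j)/∂x_i = Σα_j − 1 = 2.31 > 0, so everyone contributes w_i; X^SO = 31, W^SO = 31 + 2.31·31 = 102.61.
Deadweight loss = 27.72.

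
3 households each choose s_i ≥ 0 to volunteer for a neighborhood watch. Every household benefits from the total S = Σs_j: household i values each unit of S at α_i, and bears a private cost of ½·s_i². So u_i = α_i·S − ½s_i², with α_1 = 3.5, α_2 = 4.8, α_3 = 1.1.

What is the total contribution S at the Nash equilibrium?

Household i's FOC: ∂u_i/∂s_i = α_i − s_i = 0, so s_i* = α_i.
NE contributions = (3.5, 4.8, 1.1); S = 9.4.

9.4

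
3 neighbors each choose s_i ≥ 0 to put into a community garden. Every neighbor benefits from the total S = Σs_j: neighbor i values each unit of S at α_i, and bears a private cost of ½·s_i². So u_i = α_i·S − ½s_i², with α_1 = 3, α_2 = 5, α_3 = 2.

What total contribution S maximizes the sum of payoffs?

Planner FOC: ∂(Σu_j)/∂s_i = (Σα_j) − s_i = 0, so s_i^SO = Σα_j = 10 for every i; S^SO = 30.

30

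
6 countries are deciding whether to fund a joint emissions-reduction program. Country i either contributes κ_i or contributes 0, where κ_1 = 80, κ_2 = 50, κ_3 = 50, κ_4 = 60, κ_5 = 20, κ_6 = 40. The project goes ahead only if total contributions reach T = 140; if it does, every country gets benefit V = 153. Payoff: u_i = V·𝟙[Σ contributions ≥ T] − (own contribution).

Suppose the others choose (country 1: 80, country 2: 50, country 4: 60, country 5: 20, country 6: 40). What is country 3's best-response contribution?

0

Others' total = 250 ≥ 140; contributing adds cost 50 for no extra benefit.
Best response: 0.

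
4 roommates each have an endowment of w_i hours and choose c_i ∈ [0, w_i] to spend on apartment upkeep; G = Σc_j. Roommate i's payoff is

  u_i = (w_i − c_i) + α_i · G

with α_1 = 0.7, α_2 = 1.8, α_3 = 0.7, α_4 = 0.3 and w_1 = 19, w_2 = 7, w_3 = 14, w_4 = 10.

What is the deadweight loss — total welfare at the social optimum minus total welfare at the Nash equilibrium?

∂u_i/∂c_i = α_i − 1, so roommate i contributes w_i if α_i > 1, else 0.
α_i > 1 for i ∈ {2}; NE contributions (0, 7, 0, 0), G = 7.
W^NE = Σw_i − G^NE + (Σα_i)·G^NE = 50 + 2.5·7 = 67.5.
Planner: ∂(Σu_j)/∂c_i = Σα_j − 1 = 2.5 > 0, so everyone contributes w_i; G^SO = 50, W^SO = 50 + 2.5·50 = 175.
Deadweight loss = 107.5.

107.5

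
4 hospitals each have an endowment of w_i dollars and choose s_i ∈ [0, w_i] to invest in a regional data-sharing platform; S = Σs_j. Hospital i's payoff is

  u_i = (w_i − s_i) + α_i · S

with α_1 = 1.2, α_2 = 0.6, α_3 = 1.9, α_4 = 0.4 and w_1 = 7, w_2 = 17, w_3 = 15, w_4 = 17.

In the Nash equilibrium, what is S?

∂u_i/∂s_i = α_i − 1, so hospital i contributes w_i if α_i > 1, else 0.
α_i > 1 for i ∈ {1, 3}; NE contributions (7, 0, 15, 0), S = 22.

22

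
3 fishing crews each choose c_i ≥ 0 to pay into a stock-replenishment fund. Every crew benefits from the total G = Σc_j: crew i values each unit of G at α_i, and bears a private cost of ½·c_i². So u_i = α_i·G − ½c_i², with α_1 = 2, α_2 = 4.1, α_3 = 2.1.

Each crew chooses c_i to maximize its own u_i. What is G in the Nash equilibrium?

Crew i's FOC: ∂u_i/∂c_i = α_i − c_i = 0, so c_i* = α_i.
NE contributions = (2, 4.1, 2.1); G = 8.2.

8.2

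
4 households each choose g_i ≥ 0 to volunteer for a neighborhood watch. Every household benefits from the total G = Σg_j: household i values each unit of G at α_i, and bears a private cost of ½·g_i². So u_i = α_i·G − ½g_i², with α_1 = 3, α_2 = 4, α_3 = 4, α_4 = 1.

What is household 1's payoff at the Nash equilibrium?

Household i's FOC: ∂u_i/∂g_i = α_i − g_i = 0, so g_i* = α_i.
NE contributions = (3, 4, 4, 1); G = 12.
u_1 = α_1·G − ½·(g_1)² = 3·12 − ½·3² = 31.5.

31.5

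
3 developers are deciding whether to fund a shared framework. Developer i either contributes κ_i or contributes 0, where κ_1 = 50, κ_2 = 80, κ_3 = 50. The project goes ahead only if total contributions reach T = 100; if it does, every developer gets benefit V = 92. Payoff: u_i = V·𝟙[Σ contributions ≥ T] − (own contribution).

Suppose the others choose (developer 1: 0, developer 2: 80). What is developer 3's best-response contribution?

Others' total = 80. Contributing 50 brings total to 130 ≥ 100: gain V − κ_3 = 42.
Best response: 50.

50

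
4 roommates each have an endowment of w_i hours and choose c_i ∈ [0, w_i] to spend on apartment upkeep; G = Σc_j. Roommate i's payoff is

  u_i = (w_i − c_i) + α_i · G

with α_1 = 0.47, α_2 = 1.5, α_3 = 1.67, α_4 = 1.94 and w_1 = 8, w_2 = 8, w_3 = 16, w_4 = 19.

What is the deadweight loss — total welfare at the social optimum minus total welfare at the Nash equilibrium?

36.64

∂u_i/∂c_i = α_i − 1, so roommate i contributes w_i if α_i > 1, else 0.
α_i > 1 for i ∈ {2, 3, 4}; NE contributions (0, 8, 16, 19), G = 43.
W^NE = Σw_i − G^NE + (Σα_i)·G^NE = 51 + 4.58·43 = 247.94.
Planner: ∂(Σu_j)/∂c_i = Σα_j − 1 = 4.58 > 0, so everyone contributes w_i; G^SO = 51, W^SO = 51 + 4.58·51 = 284.58.
Deadweight loss = 36.64.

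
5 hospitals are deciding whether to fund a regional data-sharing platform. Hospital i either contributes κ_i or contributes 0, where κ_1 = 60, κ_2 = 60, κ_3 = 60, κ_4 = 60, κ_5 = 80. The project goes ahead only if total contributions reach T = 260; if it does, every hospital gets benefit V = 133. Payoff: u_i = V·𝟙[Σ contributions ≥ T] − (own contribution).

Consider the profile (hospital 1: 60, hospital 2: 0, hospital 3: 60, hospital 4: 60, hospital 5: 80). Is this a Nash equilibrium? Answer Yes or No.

Yes

Total = 260 ≥ 260: provided.
Hospital 1 (pledges 60, payoff 73): dropping to 0 → total 200, payoff 0. No gain.
Hospital 2 (pledges 0, payoff 133): pledging 60 → total 320, payoff 73. No gain.
Hospital 3 (pledges 60, payoff 73): dropping to 0 → total 200, payoff 0. No gain.
Hospital 4 (pledges 60, payoff 73): dropping to 0 → total 200, payoff 0. No gain.
Hospital 5 (pledges 80, payoff 53): dropping to 0 → total 180, payoff 0. No gain.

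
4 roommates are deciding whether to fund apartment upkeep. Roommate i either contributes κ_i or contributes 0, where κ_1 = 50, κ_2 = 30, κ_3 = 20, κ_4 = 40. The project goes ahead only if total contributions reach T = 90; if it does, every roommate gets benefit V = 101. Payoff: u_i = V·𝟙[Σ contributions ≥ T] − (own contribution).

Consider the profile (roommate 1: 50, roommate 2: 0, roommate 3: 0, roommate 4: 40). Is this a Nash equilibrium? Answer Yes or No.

Total = 90 ≥ 90: provided.
Roommate 1 (pledges 50, payoff 51): dropping to 0 → total 40, payoff 0. No gain.
Roommate 2 (pledges 0, payoff 101): pledging 30 → total 120, payoff 71. No gain.
Roommate 3 (pledges 0, payoff 101): pledging 20 → total 110, payoff 81. No gain.
Roommate 4 (pledges 40, payoff 61): dropping to 0 → total 50, payoff 0. No gain.

Yes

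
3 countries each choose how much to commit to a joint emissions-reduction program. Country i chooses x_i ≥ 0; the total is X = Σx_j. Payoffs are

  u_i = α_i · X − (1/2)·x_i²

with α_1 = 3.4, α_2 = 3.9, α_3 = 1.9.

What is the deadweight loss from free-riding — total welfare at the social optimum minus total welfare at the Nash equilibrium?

57.51

Country i's FOC: ∂u_i/∂x_i = α_i − x_i = 0, so x_i* = α_i.
NE contributions = (3.4, 3.9, 1.9); X = 9.2.
W^NE = (Σα)·X − ½Σα_i² = 9.2² − ½·30.38 = 69.45.
Planner sets x_i = Σα_j = 9.2 for every i, so X^SO = 3·9.2 = 27.6.
W^SO = (Σα)·X^SO − ½·3·(Σα)² = (3/2)·9.2² = 126.96.
Deadweight loss = W^SO − W^NE = 57.51.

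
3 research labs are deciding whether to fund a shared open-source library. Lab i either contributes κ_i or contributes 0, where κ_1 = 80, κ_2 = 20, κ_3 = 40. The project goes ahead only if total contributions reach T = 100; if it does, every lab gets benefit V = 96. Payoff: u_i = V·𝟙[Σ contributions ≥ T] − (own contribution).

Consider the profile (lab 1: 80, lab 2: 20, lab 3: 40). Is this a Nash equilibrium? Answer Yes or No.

No

Total = 140 ≥ 100: provided.
Lab 1 (pledges 80, payoff 16): dropping to 0 → total 60, payoff 0. No gain.
Lab 2 (pledges 20, payoff 76): dropping to 0 → total 120, payoff 96. Profitable deviation.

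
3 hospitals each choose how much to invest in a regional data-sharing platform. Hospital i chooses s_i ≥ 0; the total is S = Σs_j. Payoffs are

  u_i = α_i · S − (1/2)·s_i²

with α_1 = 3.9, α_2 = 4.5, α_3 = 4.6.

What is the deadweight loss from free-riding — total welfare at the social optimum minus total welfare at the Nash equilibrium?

Hospital i's FOC: ∂u_i/∂s_i = α_i − s_i = 0, so s_i* = α_i.
NE contributions = (3.9, 4.5, 4.6); S = 13.
W^NE = (Σα)·S − ½Σα_i² = 13² − ½·56.62 = 140.69.
Planner sets s_i = Σα_j = 13 for every i, so S^SO = 3·13 = 39.
W^SO = (Σα)·S^SO − ½·3·(Σα)² = (3/2)·13² = 253.5.
Deadweight loss = W^SO − W^NE = 112.81.

112.81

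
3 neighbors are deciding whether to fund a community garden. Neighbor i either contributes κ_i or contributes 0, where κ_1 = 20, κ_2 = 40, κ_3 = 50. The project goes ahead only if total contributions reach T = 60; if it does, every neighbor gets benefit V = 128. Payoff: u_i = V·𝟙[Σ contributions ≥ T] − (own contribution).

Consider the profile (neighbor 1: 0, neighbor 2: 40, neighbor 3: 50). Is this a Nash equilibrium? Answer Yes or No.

Total = 90 ≥ 60: provided.
Neighbor 1 (pledges 0, payoff 128): pledging 20 → total 110, payoff 108. No gain.
Neighbor 2 (pledges 40, payoff 88): dropping to 0 → total 50, payoff 0. No gain.
Neighbor 3 (pledges 50, payoff 78): dropping to 0 → total 40, payoff 0. No gain.

Yes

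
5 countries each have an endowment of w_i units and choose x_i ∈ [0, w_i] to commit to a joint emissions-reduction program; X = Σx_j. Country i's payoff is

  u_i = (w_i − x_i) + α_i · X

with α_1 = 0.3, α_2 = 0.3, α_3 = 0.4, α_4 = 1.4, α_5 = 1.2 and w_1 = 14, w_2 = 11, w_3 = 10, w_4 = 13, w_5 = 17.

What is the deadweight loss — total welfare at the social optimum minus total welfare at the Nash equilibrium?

91

∂u_i/∂x_i = α_i − 1, so country i contributes w_i if α_i > 1, else 0.
α_i > 1 for i ∈ {4, 5}; NE contributions (0, 0, 0, 13, 17), X = 30.
W^NE = Σw_i − X^NE + (Σα_i)·X^NE = 65 + 2.6·30 = 143.
Planner: ∂(Σu_j)/∂x_i = Σα_j − 1 = 2.6 > 0, so everyone contributes w_i; X^SO = 65, W^SO = 65 + 2.6·65 = 234.
Deadweight loss = 91.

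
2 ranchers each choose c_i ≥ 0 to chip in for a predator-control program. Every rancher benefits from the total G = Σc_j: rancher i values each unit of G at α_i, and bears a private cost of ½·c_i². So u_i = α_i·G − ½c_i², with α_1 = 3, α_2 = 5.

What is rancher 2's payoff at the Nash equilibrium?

27.5

Rancher i's FOC: ∂u_i/∂c_i = α_i − c_i = 0, so c_i* = α_i.
NE contributions = (3, 5); G = 8.
u_2 = α_2·G − ½·(c_2)² = 5·8 − ½·5² = 27.5.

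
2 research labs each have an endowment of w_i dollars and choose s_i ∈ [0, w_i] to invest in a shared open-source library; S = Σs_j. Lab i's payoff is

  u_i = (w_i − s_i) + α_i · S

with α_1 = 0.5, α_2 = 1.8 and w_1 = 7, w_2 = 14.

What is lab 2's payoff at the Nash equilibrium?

∂u_i/∂s_i = α_i − 1, so lab i contributes w_i if α_i > 1, else 0.
α_i > 1 for i ∈ {2}; NE contributions (0, 14), S = 14.
u_2 = (14 − 14) + 1.8·14 = 25.2.

25.2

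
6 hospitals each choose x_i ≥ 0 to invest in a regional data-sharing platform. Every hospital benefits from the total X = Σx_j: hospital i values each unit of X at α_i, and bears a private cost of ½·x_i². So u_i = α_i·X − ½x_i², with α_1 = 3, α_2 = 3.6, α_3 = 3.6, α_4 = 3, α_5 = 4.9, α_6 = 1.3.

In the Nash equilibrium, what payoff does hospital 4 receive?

53.7

Hospital i's FOC: ∂u_i/∂x_i = α_i − x_i = 0, so x_i* = α_i.
NE contributions = (3, 3.6, 3.6, 3, 4.9, 1.3); X = 19.4.
u_4 = α_4·X − ½·(x_4)² = 3·19.4 − ½·3² = 53.7.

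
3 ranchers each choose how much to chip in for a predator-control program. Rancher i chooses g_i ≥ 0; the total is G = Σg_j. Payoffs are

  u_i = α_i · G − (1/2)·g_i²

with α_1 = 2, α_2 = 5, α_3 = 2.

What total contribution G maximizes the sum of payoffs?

Planner FOC: ∂(Σu_j)/∂g_i = (Σα_j) − g_i = 0, so g_i^SO = Σα_j = 9 for every i; G^SO = 27.

27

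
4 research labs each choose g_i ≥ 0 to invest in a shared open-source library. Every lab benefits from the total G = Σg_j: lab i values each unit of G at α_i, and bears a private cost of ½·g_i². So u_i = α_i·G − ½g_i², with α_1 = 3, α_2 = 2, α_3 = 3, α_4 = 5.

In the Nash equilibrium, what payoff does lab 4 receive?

52.5

Lab i's FOC: ∂u_i/∂g_i = α_i − g_i = 0, so g_i* = α_i.
NE contributions = (3, 2, 3, 5); G = 13.
u_4 = α_4·G − ½·(g_4)² = 5·13 − ½·5² = 52.5.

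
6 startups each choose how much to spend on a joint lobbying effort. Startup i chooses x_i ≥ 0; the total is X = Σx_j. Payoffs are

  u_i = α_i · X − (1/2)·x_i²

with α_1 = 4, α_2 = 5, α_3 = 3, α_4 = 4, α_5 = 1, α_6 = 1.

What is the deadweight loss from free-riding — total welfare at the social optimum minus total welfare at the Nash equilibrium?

Startup i's FOC: ∂u_i/∂x_i = α_i − x_i = 0, so x_i* = α_i.
NE contributions = (4, 5, 3, 4, 1, 1); X = 18.
W^NE = (Σα)·X − ½Σα_i² = 18² − ½·68 = 290.
Planner sets x_i = Σα_j = 18 for every i, so X^SO = 6·18 = 108.
W^SO = (Σα)·X^SO − ½·6·(Σα)² = (6/2)·18² = 972.
Deadweight loss = W^SO − W^NE = 682.

682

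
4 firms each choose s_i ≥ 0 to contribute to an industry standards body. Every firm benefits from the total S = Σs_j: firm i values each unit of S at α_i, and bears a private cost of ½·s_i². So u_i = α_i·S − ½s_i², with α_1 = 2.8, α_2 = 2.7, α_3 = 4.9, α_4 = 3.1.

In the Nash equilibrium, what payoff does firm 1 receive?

Firm i's FOC: ∂u_i/∂s_i = α_i − s_i = 0, so s_i* = α_i.
NE contributions = (2.8, 2.7, 4.9, 3.1); S = 13.5.
u_1 = α_1·S − ½·(s_1)² = 2.8·13.5 − ½·2.8² = 33.88.

33.88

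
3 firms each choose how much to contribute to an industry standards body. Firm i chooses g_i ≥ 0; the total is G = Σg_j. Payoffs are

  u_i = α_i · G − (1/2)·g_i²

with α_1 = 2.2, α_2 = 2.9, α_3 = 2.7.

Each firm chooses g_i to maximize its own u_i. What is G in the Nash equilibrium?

Firm i's FOC: ∂u_i/∂g_i = α_i − g_i = 0, so g_i* = α_i.
NE contributions = (2.2, 2.9, 2.7); G = 7.8.

7.8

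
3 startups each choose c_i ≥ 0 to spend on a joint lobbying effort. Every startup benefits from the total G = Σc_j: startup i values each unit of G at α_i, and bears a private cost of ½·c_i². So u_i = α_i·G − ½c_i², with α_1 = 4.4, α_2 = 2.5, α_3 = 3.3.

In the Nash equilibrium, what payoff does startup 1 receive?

Startup i's FOC: ∂u_i/∂c_i = α_i − c_i = 0, so c_i* = α_i.
NE contributions = (4.4, 2.5, 3.3); G = 10.2.
u_1 = α_1·G − ½·(c_1)² = 4.4·10.2 − ½·4.4² = 35.2.

35.2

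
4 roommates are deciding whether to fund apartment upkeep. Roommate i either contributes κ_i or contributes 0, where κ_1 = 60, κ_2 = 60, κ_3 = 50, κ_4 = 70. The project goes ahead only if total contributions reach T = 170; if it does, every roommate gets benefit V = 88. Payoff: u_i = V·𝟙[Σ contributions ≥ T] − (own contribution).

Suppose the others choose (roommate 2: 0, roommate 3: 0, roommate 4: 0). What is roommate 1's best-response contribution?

0

Others' total = 0. Even contributing 60 gives 60 < 170: no benefit either way.
Best response: 0.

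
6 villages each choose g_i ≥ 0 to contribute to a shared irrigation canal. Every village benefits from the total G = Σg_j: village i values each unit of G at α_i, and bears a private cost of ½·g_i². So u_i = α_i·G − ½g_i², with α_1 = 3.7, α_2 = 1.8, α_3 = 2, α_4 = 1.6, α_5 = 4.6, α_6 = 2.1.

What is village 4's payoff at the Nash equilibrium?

24

Village i's FOC: ∂u_i/∂g_i = α_i − g_i = 0, so g_i* = α_i.
NE contributions = (3.7, 1.8, 2, 1.6, 4.6, 2.1); G = 15.8.
u_4 = α_4·G − ½·(g_4)² = 1.6·15.8 − ½·1.6² = 24.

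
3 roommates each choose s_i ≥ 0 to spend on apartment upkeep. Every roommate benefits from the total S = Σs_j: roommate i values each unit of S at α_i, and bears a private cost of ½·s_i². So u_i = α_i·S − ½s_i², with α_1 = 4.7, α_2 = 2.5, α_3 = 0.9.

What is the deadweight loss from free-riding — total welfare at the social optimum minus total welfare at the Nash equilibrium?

47.38

Roommate i's FOC: ∂u_i/∂s_i = α_i − s_i = 0, so s_i* = α_i.
NE contributions = (4.7, 2.5, 0.9); S = 8.1.
W^NE = (Σα)·S − ½Σα_i² = 8.1² − ½·29.15 = 51.035.
Planner sets s_i = Σα_j = 8.1 for every i, so S^SO = 3·8.1 = 24.3.
W^SO = (Σα)·S^SO − ½·3·(Σα)² = (3/2)·8.1² = 98.415.
Deadweight loss = W^SO − W^NE = 47.38.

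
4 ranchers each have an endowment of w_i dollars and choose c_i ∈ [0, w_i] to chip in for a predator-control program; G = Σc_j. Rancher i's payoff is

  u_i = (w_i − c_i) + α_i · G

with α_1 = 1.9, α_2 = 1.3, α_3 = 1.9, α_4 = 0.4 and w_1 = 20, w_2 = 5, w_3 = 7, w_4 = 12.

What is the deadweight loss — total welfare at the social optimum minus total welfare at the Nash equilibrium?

54

∂u_i/∂c_i = α_i − 1, so rancher i contributes w_i if α_i > 1, else 0.
α_i > 1 for i ∈ {1, 2, 3}; NE contributions (20, 5, 7, 0), G = 32.
W^NE = Σw_i − G^NE + (Σα_i)·G^NE = 44 + 4.5·32 = 188.
Planner: ∂(Σu_j)/∂c_i = Σα_j − 1 = 4.5 > 0, so everyone contributes w_i; G^SO = 44, W^SO = 44 + 4.5·44 = 242.
Deadweight loss = 54.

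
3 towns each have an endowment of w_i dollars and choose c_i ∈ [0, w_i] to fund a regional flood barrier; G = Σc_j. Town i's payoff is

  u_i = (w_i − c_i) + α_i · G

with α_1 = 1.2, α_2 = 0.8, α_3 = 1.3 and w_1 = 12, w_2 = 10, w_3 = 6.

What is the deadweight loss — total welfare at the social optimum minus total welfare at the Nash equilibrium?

∂u_i/∂c_i = α_i − 1, so town i contributes w_i if α_i > 1, else 0.
α_i > 1 for i ∈ {1, 3}; NE contributions (12, 0, 6), G = 18.
W^NE = Σw_i − G^NE + (Σα_i)·G^NE = 28 + 2.3·18 = 69.4.
Planner: ∂(Σu_j)/∂c_i = Σα_j − 1 = 2.3 > 0, so everyone contributes w_i; G^SO = 28, W^SO = 28 + 2.3·28 = 92.4.
Deadweight loss = 23.

23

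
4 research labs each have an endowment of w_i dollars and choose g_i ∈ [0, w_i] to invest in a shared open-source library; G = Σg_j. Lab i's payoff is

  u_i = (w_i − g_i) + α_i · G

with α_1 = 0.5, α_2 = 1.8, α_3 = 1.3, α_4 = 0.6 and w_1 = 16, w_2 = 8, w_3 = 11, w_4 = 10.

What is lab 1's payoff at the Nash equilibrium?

25.5

∂u_i/∂g_i = α_i − 1, so lab i contributes w_i if α_i > 1, else 0.
α_i > 1 for i ∈ {2, 3}; NE contributions (0, 8, 11, 0), G = 19.
u_1 = (16 − 0) + 0.5·19 = 25.5.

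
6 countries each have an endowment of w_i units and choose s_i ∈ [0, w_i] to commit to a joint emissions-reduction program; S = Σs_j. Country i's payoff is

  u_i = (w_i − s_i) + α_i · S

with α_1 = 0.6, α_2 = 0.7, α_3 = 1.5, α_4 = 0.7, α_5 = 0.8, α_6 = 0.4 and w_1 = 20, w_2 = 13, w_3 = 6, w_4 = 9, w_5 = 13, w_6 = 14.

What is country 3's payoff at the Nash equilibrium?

9

∂u_i/∂s_i = α_i − 1, so country i contributes w_i if α_i > 1, else 0.
α_i > 1 for i ∈ {3}; NE contributions (0, 0, 6, 0, 0, 0), S = 6.
u_3 = (6 − 6) + 1.5·6 = 9.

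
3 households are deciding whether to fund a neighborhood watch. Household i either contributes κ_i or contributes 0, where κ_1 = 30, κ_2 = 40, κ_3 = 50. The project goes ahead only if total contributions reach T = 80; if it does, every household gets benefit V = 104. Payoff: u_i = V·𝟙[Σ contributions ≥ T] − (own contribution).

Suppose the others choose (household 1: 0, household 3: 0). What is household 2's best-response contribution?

0

Others' total = 0. Even contributing 40 gives 40 < 80: no benefit either way.
Best response: 0.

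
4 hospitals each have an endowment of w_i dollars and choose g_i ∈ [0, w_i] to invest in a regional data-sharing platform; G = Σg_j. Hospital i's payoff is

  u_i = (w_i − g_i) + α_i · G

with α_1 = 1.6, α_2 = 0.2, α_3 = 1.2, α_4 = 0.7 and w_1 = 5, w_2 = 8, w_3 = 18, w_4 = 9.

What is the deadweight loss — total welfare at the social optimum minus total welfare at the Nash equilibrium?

∂u_i/∂g_i = α_i − 1, so hospital i contributes w_i if α_i > 1, else 0.
α_i > 1 for i ∈ {1, 3}; NE contributions (5, 0, 18, 0), G = 23.
W^NE = Σw_i − G^NE + (Σα_i)·G^NE = 40 + 2.7·23 = 102.1.
Planner: ∂(Σu_j)/∂g_i = Σα_j − 1 = 2.7 > 0, so everyone contributes w_i; G^SO = 40, W^SO = 40 + 2.7·40 = 148.
Deadweight loss = 45.9.

45.9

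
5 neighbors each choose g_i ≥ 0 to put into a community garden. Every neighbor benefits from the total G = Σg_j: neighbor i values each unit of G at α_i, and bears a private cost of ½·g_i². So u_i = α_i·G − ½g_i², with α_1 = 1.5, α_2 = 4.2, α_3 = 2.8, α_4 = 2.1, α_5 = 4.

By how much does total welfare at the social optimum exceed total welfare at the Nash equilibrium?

Neighbor i's FOC: ∂u_i/∂g_i = α_i − g_i = 0, so g_i* = α_i.
NE contributions = (1.5, 4.2, 2.8, 2.1, 4); G = 14.6.
W^NE = (Σα)·G − ½Σα_i² = 14.6² − ½·48.14 = 189.09.
Planner sets g_i = Σα_j = 14.6 for every i, so G^SO = 5·14.6 = 73.
W^SO = (Σα)·G^SO − ½·5·(Σα)² = (5/2)·14.6² = 532.9.
Deadweight loss = W^SO − W^NE = 343.81.

343.81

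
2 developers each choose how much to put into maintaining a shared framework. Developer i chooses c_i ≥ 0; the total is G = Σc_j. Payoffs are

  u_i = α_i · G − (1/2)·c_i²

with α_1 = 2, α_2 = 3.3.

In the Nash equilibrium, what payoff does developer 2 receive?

Developer i's FOC: ∂u_i/∂c_i = α_i − c_i = 0, so c_i* = α_i.
NE contributions = (2, 3.3); G = 5.3.
u_2 = α_2·G − ½·(c_2)² = 3.3·5.3 − ½·3.3² = 12.045.

12.045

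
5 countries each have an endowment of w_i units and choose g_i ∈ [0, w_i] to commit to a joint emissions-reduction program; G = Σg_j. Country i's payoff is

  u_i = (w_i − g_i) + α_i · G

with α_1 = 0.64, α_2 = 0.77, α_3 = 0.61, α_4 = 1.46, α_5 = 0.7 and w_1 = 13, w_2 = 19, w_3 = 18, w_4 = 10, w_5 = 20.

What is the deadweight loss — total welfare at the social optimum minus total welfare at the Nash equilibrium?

222.6

∂u_i/∂g_i = α_i − 1, so country i contributes w_i if α_i > 1, else 0.
α_i > 1 for i ∈ {4}; NE contributions (0, 0, 0, 10, 0), G = 10.
W^NE = Σw_i − G^NE + (Σα_i)·G^NE = 80 + 3.18·10 = 111.8.
Planner: ∂(Σu_j)/∂g_i = Σα_j − 1 = 3.18 > 0, so everyone contributes w_i; G^SO = 80, W^SO = 80 + 3.18·80 = 334.4.
Deadweight loss = 222.6.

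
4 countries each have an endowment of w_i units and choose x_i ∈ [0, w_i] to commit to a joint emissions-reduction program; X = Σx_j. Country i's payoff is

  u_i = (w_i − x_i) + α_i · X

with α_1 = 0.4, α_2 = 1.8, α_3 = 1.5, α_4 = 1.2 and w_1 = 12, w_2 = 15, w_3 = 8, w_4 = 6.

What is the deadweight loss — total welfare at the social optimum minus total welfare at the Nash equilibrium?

∂u_i/∂x_i = α_i − 1, so country i contributes w_i if α_i > 1, else 0.
α_i > 1 for i ∈ {2, 3, 4}; NE contributions (0, 15, 8, 6), X = 29.
W^NE = Σw_i − X^NE + (Σα_i)·X^NE = 41 + 3.9·29 = 154.1.
Planner: ∂(Σu_j)/∂x_i = Σα_j − 1 = 3.9 > 0, so everyone contributes w_i; X^SO = 41, W^SO = 41 + 3.9·41 = 200.9.
Deadweight loss = 46.8.

46.8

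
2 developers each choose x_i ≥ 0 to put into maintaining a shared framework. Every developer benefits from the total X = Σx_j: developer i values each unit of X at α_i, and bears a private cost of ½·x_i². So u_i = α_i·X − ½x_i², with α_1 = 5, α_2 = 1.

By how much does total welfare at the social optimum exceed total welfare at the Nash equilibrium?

Developer i's FOC: ∂u_i/∂x_i = α_i − x_i = 0, so x_i* = α_i.
NE contributions = (5, 1); X = 6.
W^NE = (Σα)·X − ½Σα_i² = 6² − ½·26 = 23.
Planner sets x_i = Σα_j = 6 for every i, so X^SO = 2·6 = 12.
W^SO = (Σα)·X^SO − ½·2·(Σα)² = (2/2)·6² = 36.
Deadweight loss = W^SO − W^NE = 13.

13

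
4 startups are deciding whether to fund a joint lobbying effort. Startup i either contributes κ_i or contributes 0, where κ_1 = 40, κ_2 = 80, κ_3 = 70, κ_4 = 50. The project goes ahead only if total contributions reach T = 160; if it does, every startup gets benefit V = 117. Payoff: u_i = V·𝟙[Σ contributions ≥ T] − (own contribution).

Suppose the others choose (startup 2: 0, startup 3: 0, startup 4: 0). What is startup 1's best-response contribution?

Others' total = 0. Even contributing 40 gives 40 < 160: no benefit either way.
Best response: 0.

0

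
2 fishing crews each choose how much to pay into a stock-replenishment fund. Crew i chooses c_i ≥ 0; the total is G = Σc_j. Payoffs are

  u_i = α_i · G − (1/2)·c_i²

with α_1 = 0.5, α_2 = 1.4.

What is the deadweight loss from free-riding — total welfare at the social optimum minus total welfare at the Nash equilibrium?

1.105

Crew i's FOC: ∂u_i/∂c_i = α_i − c_i = 0, so c_i* = α_i.
NE contributions = (0.5, 1.4); G = 1.9.
W^NE = (Σα)·G − ½Σα_i² = 1.9² − ½·2.21 = 2.505.
Planner sets c_i = Σα_j = 1.9 for every i, so G^SO = 2·1.9 = 3.8.
W^SO = (Σα)·G^SO − ½·2·(Σα)² = (2/2)·1.9² = 3.61.
Deadweight loss = W^SO − W^NE = 1.105.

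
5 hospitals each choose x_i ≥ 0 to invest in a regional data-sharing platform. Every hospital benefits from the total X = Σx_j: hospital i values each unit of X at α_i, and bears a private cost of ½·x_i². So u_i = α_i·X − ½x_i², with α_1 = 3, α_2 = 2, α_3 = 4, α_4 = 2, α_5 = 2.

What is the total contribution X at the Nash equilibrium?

Hospital i's FOC: ∂u_i/∂x_i = α_i − x_i = 0, so x_i* = α_i.
NE contributions = (3, 2, 4, 2, 2); X = 13.

13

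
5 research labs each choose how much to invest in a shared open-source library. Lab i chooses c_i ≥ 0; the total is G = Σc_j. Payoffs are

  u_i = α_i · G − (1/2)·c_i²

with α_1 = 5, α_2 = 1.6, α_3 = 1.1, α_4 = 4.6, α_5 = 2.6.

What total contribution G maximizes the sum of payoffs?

74.5

Planner FOC: ∂(Σu_j)/∂c_i = (Σα_j) − c_i = 0, so c_i^SO = Σα_j = 14.9 for every i; G^SO = 74.5.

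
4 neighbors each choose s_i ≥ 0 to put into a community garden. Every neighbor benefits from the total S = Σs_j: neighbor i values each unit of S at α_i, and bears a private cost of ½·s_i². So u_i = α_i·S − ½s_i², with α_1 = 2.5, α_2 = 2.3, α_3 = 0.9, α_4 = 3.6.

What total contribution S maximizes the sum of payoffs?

37.2

Planner FOC: ∂(Σu_j)/∂s_i = (Σα_j) − s_i = 0, so s_i^SO = Σα_j = 9.3 for every i; S^SO = 37.2.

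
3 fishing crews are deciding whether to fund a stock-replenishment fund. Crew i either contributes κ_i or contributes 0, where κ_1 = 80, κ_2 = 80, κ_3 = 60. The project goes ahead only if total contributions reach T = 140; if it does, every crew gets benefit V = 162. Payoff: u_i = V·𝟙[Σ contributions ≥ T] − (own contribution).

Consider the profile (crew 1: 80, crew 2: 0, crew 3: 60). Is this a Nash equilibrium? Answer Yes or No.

Total = 140 ≥ 140: provided.
Crew 1 (pledges 80, payoff 82): dropping to 0 → total 60, payoff 0. No gain.
Crew 2 (pledges 0, payoff 162): pledging 80 → total 220, payoff 82. No gain.
Crew 3 (pledges 60, payoff 102): dropping to 0 → total 80, payoff 0. No gain.

Yes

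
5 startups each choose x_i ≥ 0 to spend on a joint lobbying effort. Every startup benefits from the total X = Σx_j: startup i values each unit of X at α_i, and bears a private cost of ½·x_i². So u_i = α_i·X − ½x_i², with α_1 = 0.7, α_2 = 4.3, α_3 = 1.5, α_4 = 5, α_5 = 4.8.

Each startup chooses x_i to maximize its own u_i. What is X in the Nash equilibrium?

Startup i's FOC: ∂u_i/∂x_i = α_i − x_i = 0, so x_i* = α_i.
NE contributions = (0.7, 4.3, 1.5, 5, 4.8); X = 16.3.

16.3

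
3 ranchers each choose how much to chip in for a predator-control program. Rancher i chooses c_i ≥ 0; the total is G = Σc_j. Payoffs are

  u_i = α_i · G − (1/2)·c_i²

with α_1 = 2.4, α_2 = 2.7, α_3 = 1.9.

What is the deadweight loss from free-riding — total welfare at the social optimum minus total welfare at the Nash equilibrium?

32.83

Rancher i's FOC: ∂u_i/∂c_i = α_i − c_i = 0, so c_i* = α_i.
NE contributions = (2.4, 2.7, 1.9); G = 7.
W^NE = (Σα)·G − ½Σα_i² = 7² − ½·16.66 = 40.67.
Planner sets c_i = Σα_j = 7 for every i, so G^SO = 3·7 = 21.
W^SO = (Σα)·G^SO − ½·3·(Σα)² = (3/2)·7² = 73.5.
Deadweight loss = W^SO − W^NE = 32.83.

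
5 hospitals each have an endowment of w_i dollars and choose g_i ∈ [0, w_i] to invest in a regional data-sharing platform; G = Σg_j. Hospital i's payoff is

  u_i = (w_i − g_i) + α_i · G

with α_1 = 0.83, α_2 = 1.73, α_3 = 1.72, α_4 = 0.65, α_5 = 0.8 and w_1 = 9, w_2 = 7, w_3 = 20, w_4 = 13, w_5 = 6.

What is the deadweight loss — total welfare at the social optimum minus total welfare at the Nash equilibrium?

∂u_i/∂g_i = α_i − 1, so hospital i contributes w_i if α_i > 1, else 0.
α_i > 1 for i ∈ {2, 3}; NE contributions (0, 7, 20, 0, 0), G = 27.
W^NE = Σw_i − G^NE + (Σα_i)·G^NE = 55 + 4.73·27 = 182.71.
Planner: ∂(Σu_j)/∂g_i = Σα_j − 1 = 4.73 > 0, so everyone contributes w_i; G^SO = 55, W^SO = 55 + 4.73·55 = 315.15.
Deadweight loss = 132.44.

132.44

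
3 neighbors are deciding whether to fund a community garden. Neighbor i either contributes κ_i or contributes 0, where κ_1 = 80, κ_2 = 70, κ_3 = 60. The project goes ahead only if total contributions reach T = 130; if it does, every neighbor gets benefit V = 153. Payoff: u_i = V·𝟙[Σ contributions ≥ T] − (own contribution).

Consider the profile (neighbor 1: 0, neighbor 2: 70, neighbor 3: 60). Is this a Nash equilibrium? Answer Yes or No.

Total = 130 ≥ 130: provided.
Neighbor 1 (pledges 0, payoff 153): pledging 80 → total 210, payoff 73. No gain.
Neighbor 2 (pledges 70, payoff 83): dropping to 0 → total 60, payoff 0. No gain.
Neighbor 3 (pledges 60, payoff 93): dropping to 0 → total 70, payoff 0. No gain.

Yes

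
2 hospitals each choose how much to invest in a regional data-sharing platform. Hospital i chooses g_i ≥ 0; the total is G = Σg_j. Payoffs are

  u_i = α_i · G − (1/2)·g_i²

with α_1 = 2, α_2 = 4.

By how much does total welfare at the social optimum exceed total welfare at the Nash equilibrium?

Hospital i's FOC: ∂u_i/∂g_i = α_i − g_i = 0, so g_i* = α_i.
NE contributions = (2, 4); G = 6.
W^NE = (Σα)·G − ½Σα_i² = 6² − ½·20 = 26.
Planner sets g_i = Σα_j = 6 for every i, so G^SO = 2·6 = 12.
W^SO = (Σα)·G^SO − ½·2·(Σα)² = (2/2)·6² = 36.
Deadweight loss = W^SO − W^NE = 10.

10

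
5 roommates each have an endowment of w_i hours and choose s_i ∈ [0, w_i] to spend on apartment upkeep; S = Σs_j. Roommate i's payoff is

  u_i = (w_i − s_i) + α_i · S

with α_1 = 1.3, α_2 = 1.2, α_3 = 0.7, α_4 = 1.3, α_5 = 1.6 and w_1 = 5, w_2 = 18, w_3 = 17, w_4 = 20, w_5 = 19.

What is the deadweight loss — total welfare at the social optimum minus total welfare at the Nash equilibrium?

∂u_i/∂s_i = α_i − 1, so roommate i contributes w_i if α_i > 1, else 0.
α_i > 1 for i ∈ {1, 2, 4, 5}; NE contributions (5, 18, 0, 20, 19), S = 62.
W^NE = Σw_i − S^NE + (Σα_i)·S^NE = 79 + 5.1·62 = 395.2.
Planner: ∂(Σu_j)/∂s_i = Σα_j − 1 = 5.1 > 0, so everyone contributes w_i; S^SO = 79, W^SO = 79 + 5.1·79 = 481.9.
Deadweight loss = 86.7.

86.7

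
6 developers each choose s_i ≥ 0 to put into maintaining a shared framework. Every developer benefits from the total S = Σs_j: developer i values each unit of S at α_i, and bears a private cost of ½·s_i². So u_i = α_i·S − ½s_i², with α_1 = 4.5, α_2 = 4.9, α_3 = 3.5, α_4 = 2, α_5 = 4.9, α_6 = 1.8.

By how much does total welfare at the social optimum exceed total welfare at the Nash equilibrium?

Developer i's FOC: ∂u_i/∂s_i = α_i − s_i = 0, so s_i* = α_i.
NE contributions = (4.5, 4.9, 3.5, 2, 4.9, 1.8); S = 21.6.
W^NE = (Σα)·S − ½Σα_i² = 21.6² − ½·87.76 = 422.68.
Planner sets s_i = Σα_j = 21.6 for every i, so S^SO = 6·21.6 = 129.6.
W^SO = (Σα)·S^SO − ½·6·(Σα)² = (6/2)·21.6² = 1399.68.
Deadweight loss = W^SO − W^NE = 977.

977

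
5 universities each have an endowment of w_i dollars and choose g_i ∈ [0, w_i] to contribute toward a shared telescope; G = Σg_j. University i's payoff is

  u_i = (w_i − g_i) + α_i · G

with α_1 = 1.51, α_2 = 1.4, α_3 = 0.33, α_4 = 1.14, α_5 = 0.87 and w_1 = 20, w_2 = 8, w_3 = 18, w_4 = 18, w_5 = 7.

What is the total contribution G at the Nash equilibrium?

46

∂u_i/∂g_i = α_i − 1, so university i contributes w_i if α_i > 1, else 0.
α_i > 1 for i ∈ {1, 2, 4}; NE contributions (20, 8, 0, 18, 0), G = 46.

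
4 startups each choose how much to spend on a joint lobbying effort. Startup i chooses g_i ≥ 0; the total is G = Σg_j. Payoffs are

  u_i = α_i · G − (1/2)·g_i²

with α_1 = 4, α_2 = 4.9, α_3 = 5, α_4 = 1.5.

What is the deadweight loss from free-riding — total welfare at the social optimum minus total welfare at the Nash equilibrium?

Startup i's FOC: ∂u_i/∂g_i = α_i − g_i = 0, so g_i* = α_i.
NE contributions = (4, 4.9, 5, 1.5); G = 15.4.
W^NE = (Σα)·G − ½Σα_i² = 15.4² − ½·67.26 = 203.53.
Planner sets g_i = Σα_j = 15.4 for every i, so G^SO = 4·15.4 = 61.6.
W^SO = (Σα)·G^SO − ½·4·(Σα)² = (4/2)·15.4² = 474.32.
Deadweight loss = W^SO − W^NE = 270.79.

270.79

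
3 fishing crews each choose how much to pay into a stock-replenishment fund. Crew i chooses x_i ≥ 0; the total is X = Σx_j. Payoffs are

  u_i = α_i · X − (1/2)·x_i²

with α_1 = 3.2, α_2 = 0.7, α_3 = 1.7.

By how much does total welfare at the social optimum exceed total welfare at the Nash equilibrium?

22.49

Crew i's FOC: ∂u_i/∂x_i = α_i − x_i = 0, so x_i* = α_i.
NE contributions = (3.2, 0.7, 1.7); X = 5.6.
W^NE = (Σα)·X − ½Σα_i² = 5.6² − ½·13.62 = 24.55.
Planner sets x_i = Σα_j = 5.6 for every i, so X^SO = 3·5.6 = 16.8.
W^SO = (Σα)·X^SO − ½·3·(Σα)² = (3/2)·5.6² = 47.04.
Deadweight loss = W^SO − W^NE = 22.49.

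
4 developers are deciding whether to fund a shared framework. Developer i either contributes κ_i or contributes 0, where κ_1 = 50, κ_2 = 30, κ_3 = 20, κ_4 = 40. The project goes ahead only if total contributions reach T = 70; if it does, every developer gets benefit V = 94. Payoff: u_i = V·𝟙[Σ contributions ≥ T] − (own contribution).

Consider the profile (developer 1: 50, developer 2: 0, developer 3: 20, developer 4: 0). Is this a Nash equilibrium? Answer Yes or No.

Yes

Total = 70 ≥ 70: provided.
Developer 1 (pledges 50, payoff 44): dropping to 0 → total 20, payoff 0. No gain.
Developer 2 (pledges 0, payoff 94): pledging 30 → total 100, payoff 64. No gain.
Developer 3 (pledges 20, payoff 74): dropping to 0 → total 50, payoff 0. No gain.
Developer 4 (pledges 0, payoff 94): pledging 40 → total 110, payoff 54. No gain.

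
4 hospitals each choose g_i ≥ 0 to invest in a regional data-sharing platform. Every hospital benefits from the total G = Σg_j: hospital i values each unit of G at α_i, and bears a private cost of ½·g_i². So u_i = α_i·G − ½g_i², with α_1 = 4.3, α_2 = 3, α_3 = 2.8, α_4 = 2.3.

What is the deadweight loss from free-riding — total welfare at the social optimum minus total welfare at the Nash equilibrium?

174.07

Hospital i's FOC: ∂u_i/∂g_i = α_i − g_i = 0, so g_i* = α_i.
NE contributions = (4.3, 3, 2.8, 2.3); G = 12.4.
W^NE = (Σα)·G − ½Σα_i² = 12.4² − ½·40.62 = 133.45.
Planner sets g_i = Σα_j = 12.4 for every i, so G^SO = 4·12.4 = 49.6.
W^SO = (Σα)·G^SO − ½·4·(Σα)² = (4/2)·12.4² = 307.52.
Deadweight loss = W^SO − W^NE = 174.07.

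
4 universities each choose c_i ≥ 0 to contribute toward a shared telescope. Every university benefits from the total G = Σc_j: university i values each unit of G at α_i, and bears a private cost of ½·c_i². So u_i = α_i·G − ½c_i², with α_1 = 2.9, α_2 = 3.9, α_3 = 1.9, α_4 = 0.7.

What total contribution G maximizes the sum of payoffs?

Planner FOC: ∂(Σu_j)/∂c_i = (Σα_j) − c_i = 0, so c_i^SO = Σα_j = 9.4 for every i; G^SO = 37.6.

37.6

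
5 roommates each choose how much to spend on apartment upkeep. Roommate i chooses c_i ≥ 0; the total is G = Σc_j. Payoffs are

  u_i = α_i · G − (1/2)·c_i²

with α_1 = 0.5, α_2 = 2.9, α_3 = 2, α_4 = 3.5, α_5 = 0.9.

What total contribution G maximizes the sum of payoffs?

Planner FOC: ∂(Σu_j)/∂c_i = (Σα_j) − c_i = 0, so c_i^SO = Σα_j = 9.8 for every i; G^SO = 49.

49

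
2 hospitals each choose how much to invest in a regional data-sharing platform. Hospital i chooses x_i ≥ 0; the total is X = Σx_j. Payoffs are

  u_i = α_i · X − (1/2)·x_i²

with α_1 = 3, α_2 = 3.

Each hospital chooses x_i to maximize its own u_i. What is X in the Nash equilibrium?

6

Hospital i's FOC: ∂u_i/∂x_i = α_i − x_i = 0, so x_i* = α_i.
NE contributions = (3, 3); X = 6.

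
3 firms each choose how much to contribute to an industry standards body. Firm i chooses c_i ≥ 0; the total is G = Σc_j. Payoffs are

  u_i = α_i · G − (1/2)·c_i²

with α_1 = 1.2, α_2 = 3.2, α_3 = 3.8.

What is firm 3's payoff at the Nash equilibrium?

23.94

Firm i's FOC: ∂u_i/∂c_i = α_i − c_i = 0, so c_i* = α_i.
NE contributions = (1.2, 3.2, 3.8); G = 8.2.
u_3 = α_3·G − ½·(c_3)² = 3.8·8.2 − ½·3.8² = 23.94.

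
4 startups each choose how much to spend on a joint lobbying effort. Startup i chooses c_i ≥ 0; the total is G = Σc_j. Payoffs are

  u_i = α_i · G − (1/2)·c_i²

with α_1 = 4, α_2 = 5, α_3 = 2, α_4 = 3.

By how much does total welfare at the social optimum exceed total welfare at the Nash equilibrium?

Startup i's FOC: ∂u_i/∂c_i = α_i − c_i = 0, so c_i* = α_i.
NE contributions = (4, 5, 2, 3); G = 14.
W^NE = (Σα)·G − ½Σα_i² = 14² − ½·54 = 169.
Planner sets c_i = Σα_j = 14 for every i, so G^SO = 4·14 = 56.
W^SO = (Σα)·G^SO − ½·4·(Σα)² = (4/2)·14² = 392.
Deadweight loss = W^SO − W^NE = 223.

223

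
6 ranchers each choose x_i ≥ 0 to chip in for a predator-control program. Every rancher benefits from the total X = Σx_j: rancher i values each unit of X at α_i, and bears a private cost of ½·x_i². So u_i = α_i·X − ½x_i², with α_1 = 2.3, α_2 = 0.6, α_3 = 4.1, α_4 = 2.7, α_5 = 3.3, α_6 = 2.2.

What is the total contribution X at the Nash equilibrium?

Rancher i's FOC: ∂u_i/∂x_i = α_i − x_i = 0, so x_i* = α_i.
NE contributions = (2.3, 0.6, 4.1, 2.7, 3.3, 2.2); X = 15.2.

15.2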